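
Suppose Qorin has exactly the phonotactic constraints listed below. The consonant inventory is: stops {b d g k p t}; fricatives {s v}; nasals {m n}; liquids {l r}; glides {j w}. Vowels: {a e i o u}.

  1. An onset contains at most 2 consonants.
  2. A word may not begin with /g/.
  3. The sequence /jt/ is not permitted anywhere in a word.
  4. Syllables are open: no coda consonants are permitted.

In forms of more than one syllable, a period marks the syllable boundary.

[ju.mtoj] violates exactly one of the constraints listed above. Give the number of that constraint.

[ju.mtoj]: syllable 2 coda /j/ has 1 consonant (> 0).
This is a violation of constraint 4: "Syllables are open: no coda consonants are permitted."
The remaining constraints (1, 2, 3) are satisfied.

4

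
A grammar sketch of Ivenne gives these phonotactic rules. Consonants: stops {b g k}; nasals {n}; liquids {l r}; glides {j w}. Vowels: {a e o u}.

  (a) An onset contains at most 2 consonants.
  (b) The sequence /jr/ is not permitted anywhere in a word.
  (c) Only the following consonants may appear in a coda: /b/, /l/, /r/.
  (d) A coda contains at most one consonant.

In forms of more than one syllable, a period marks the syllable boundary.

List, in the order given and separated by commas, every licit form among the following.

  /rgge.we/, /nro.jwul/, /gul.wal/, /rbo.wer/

/nro.jwul/, /gul.wal/, /rbo.wer/

/rgge.we/ — violates constraint (a): syllable 1 onset /rgg/ has 3 consonants (> 2) → illicit
/nro.jwul/ — σ1 onset /nr/ (2C), coda /∅/ ok; σ2 onset /jw/ (2C), coda /l/ ok → licit
/gul.wal/ — σ1 onset /g/, coda /l/ ok; σ2 onset /w/, coda /l/ ok → licit
/rbo.wer/ — σ1 onset /rb/ (2C), coda /∅/ ok; σ2 onset /w/, coda /r/ ok → licit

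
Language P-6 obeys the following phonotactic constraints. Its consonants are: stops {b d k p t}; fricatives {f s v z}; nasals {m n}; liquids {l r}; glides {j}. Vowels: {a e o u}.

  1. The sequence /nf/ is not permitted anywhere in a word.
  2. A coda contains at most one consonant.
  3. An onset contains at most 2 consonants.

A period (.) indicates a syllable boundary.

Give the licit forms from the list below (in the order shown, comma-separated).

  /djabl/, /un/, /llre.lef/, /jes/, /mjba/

/un/, /jes/

/djabl/ — violates constraint 2: syllable 1 coda /bl/ has 2 consonants (> 1) → illicit
/un/ — σ1 onset /∅/, coda /n/ ok → licit
/llre.lef/ — violates constraint 3: syllable 1 onset /llr/ has 3 consonants (> 2) → illicit
/jes/ — σ1 onset /j/, coda /s/ ok → licit
/mjba/ — violates constraint 3: syllable 1 onset /mjb/ has 3 consonants (> 2) → illicit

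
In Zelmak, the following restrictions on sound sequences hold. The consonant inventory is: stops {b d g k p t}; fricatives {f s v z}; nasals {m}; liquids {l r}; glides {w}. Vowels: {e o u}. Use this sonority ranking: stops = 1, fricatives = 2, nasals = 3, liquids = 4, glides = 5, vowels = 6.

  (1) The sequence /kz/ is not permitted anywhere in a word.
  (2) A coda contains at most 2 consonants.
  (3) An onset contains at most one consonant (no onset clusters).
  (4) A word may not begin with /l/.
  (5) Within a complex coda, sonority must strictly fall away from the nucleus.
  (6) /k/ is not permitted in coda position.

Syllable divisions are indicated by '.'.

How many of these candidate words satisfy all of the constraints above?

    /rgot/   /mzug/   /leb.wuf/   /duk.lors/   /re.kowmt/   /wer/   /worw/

/rgot/ — violates constraint 3: syllable 1 onset /rg/ has 2 consonants (> 1) → not permitted
/mzug/ — violates constraint 3: syllable 1 onset /mz/ has 2 consonants (> 1) → not permitted
/leb.wuf/ — violates constraint 4: word begins with /l/ → not permitted
/duk.lors/ — violates constraint 6: syllable 1 coda contains /k/ → not permitted
/re.kowmt/ — violates constraint 2: syllable 2 coda /wmt/ has 3 consonants (> 2) → not permitted
/wer/ — σ1 onset /w/, coda /r/ ok → permitted
/worw/ — violates constraint 5: syllable 1 coda /rw/: /r/ (liquid, 4) → /w/ (glide, 5) does not fall → not permitted
Permitted: /wer/ → 1.

1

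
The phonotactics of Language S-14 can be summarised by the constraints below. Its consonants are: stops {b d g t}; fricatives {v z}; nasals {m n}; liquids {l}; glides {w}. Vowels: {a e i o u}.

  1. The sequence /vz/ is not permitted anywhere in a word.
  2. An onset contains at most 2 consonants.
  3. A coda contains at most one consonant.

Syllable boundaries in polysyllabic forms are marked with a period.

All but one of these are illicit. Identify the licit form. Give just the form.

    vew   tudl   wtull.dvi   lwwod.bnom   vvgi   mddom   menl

vew

vew — σ1 onset /v/, coda /w/ ok → licit
tudl — violates constraint 3: syllable 1 coda /dl/ has 2 consonants (> 1) → illicit
wtull.dvi — violates constraint 3: syllable 1 coda /ll/ has 2 consonants (> 1) → illicit
lwwod.bnom — violates constraint 2: syllable 1 onset /lww/ has 3 consonants (> 2) → illicit
vvgi — violates constraint 2: syllable 1 onset /vvg/ has 3 consonants (> 2) → illicit
mddom — violates constraint 2: syllable 1 onset /mdd/ has 3 consonants (> 2) → illicit
menl — violates constraint 3: syllable 1 coda /nl/ has 2 consonants (> 1) → illicit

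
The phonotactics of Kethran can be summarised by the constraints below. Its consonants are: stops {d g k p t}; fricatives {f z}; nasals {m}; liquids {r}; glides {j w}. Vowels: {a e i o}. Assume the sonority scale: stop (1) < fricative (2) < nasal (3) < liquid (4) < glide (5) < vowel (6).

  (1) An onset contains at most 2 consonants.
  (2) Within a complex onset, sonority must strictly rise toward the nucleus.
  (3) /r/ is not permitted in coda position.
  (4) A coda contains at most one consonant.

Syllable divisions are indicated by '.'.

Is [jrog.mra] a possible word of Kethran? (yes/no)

no

[jrog.mra] — violates constraint 2: syllable 1 onset /jr/: /j/ (glide, 5) → /r/ (liquid, 4) does not rise → not permitted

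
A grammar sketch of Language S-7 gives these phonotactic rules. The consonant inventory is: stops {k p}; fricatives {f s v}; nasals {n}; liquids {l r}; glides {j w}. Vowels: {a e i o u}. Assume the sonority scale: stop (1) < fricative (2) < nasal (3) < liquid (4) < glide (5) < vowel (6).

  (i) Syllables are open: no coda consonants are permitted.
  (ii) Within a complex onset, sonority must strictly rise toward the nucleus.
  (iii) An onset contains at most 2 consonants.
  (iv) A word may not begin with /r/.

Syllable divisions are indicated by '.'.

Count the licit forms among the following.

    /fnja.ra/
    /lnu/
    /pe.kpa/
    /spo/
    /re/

0

/fnja.ra/ — violates constraint (iii): syllable 1 onset /fnj/ has 3 consonants (> 2) → illicit
/lnu/ — violates constraint (ii): syllable 1 onset /ln/: /l/ (liquid, 4) → /n/ (nasal, 3) does not rise → illicit
/pe.kpa/ — violates constraint (ii): syllable 2 onset /kp/: /k/ (stop, 1) → /p/ (stop, 1) does not rise → illicit
/spo/ — violates constraint (ii): syllable 1 onset /sp/: /s/ (fricative, 2) → /p/ (stop, 1) does not rise → illicit
/re/ — violates constraint (iv): word begins with /r/ → illicit
No form is licit → 0.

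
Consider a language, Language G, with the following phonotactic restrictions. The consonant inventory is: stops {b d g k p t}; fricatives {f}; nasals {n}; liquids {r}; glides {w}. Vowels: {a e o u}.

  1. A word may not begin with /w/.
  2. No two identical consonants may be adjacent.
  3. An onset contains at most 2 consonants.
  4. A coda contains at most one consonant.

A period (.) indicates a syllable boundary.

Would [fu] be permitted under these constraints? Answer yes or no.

[fu] — σ1 onset /f/, coda /∅/ ok → permitted

yes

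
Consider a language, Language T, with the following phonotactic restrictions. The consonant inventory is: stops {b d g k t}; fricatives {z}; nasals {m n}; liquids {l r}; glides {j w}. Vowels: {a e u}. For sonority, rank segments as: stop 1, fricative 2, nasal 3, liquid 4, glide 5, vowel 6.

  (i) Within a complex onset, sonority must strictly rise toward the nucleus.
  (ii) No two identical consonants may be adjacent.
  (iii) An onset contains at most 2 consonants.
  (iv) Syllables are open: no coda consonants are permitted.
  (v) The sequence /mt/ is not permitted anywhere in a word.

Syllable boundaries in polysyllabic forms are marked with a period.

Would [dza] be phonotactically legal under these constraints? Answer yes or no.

yes

[dza] — σ1 onset /dz/ (1→2 rises), coda /∅/ ok → phonotactically legal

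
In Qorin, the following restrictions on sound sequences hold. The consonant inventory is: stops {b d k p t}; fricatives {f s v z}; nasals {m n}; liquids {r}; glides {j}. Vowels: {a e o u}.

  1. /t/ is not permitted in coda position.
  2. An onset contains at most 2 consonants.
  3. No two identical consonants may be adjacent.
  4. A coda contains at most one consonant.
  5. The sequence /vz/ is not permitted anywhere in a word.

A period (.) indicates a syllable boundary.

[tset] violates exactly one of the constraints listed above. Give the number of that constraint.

1

[tset]: syllable 1 coda contains /t/.
This is a violation of constraint 1: "/t/ is not permitted in coda position."
The remaining constraints (2, 3, 4, 5) are satisfied.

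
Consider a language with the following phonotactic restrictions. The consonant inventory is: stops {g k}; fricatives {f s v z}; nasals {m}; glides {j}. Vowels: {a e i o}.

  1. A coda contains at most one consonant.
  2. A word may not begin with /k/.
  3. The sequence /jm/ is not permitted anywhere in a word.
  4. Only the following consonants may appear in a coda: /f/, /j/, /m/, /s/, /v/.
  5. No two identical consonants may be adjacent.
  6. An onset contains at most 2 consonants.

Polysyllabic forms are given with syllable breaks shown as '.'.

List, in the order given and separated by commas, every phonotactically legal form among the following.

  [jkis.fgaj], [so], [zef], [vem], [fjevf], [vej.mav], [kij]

[jkis.fgaj] — σ1 onset /jk/ (2C), coda /s/ ok; σ2 onset /fg/ (2C), coda /j/ ok → phonotactically legal
[so] — σ1 onset /s/, coda /∅/ ok → phonotactically legal
[zef] — σ1 onset /z/, coda /f/ ok → phonotactically legal
[vem] — σ1 onset /v/, coda /m/ ok → phonotactically legal
[fjevf] — violates constraint 1: syllable 1 coda /vf/ has 2 consonants (> 1) → phonotactically illegal
[vej.mav] — violates constraint 3: contains banned sequence /jm/ → phonotactically illegal
[kij] — violates constraint 2: word begins with /k/ → phonotactically illegal

[jkis.fgaj], [so], [zef], [vem]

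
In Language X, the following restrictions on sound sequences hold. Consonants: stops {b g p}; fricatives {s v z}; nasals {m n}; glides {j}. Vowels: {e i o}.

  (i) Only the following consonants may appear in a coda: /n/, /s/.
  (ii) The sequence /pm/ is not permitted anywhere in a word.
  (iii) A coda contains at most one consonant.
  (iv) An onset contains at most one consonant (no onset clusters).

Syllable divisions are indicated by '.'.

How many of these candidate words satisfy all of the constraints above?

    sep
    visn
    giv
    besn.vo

sep — violates constraint (i): syllable 1 coda contains /p/, which is not a licensed coda consonant → phonotactically illegal
visn — violates constraint (iii): syllable 1 coda /sn/ has 2 consonants (> 1) → phonotactically illegal
giv — violates constraint (i): syllable 1 coda contains /v/, which is not a licensed coda consonant → phonotactically illegal
besn.vo — violates constraint (iii): syllable 1 coda /sn/ has 2 consonants (> 1) → phonotactically illegal
No form is phonotactically legal → 0.

0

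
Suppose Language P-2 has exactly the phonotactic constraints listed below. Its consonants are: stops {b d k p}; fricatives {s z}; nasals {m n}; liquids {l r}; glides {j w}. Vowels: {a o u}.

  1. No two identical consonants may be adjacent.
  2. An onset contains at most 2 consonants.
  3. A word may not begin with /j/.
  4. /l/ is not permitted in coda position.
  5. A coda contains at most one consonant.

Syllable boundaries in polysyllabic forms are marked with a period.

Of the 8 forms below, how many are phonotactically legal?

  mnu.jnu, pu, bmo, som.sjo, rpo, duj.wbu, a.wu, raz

mnu.jnu — σ1 onset /mn/ (2C), coda /∅/ ok; σ2 onset /jn/ (2C), coda /∅/ ok → phonotactically legal
pu — σ1 onset /p/, coda /∅/ ok → phonotactically legal
bmo — σ1 onset /bm/ (2C), coda /∅/ ok → phonotactically legal
som.sjo — σ1 onset /s/, coda /m/ ok; σ2 onset /sj/ (2C), coda /∅/ ok → phonotactically legal
rpo — σ1 onset /rp/ (2C), coda /∅/ ok → phonotactically legal
duj.wbu — σ1 onset /d/, coda /j/ ok; σ2 onset /wb/ (2C), coda /∅/ ok → phonotactically legal
a.wu — σ1 onset /∅/, coda /∅/ ok; σ2 onset /w/, coda /∅/ ok → phonotactically legal
raz — σ1 onset /r/, coda /z/ ok → phonotactically legal
Phonotactically legal: mnu.jnu, pu, bmo, som.sjo, rpo, duj.wbu, a.wu, raz → 8.

8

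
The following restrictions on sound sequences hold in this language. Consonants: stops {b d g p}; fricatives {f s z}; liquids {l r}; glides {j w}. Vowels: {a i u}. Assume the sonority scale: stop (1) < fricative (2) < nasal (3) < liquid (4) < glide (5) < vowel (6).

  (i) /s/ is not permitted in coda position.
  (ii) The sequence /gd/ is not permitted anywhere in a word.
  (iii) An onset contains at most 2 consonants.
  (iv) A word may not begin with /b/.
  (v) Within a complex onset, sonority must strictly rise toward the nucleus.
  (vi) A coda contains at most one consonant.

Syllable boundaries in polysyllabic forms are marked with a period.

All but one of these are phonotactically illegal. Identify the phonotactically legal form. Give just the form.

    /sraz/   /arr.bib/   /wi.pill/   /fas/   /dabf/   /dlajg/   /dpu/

/sraz/ — σ1 onset /sr/ (2→4 rises), coda /z/ ok → phonotactically legal
/arr.bib/ — violates constraint (vi): syllable 1 coda /rr/ has 2 consonants (> 1) → phonotactically illegal
/wi.pill/ — violates constraint (vi): syllable 2 coda /ll/ has 2 consonants (> 1) → phonotactically illegal
/fas/ — violates constraint (i): syllable 1 coda contains /s/ → phonotactically illegal
/dabf/ — violates constraint (vi): syllable 1 coda /bf/ has 2 consonants (> 1) → phonotactically illegal
/dlajg/ — violates constraint (vi): syllable 1 coda /jg/ has 2 consonants (> 1) → phonotactically illegal
/dpu/ — violates constraint (v): syllable 1 onset /dp/: /d/ (stop, 1) → /p/ (stop, 1) does not rise → phonotactically illegal

/sraz/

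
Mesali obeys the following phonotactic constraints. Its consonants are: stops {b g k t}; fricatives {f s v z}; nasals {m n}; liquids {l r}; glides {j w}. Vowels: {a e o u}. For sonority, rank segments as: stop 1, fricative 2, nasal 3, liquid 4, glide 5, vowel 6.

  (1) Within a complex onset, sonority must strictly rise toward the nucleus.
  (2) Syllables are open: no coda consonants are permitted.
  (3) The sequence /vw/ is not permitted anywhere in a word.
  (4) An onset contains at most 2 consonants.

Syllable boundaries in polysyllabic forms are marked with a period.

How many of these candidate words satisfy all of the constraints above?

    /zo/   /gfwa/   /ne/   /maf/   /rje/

/zo/ — σ1 onset /z/, coda /∅/ ok → licit
/gfwa/ — violates constraint 4: syllable 1 onset /gfw/ has 3 consonants (> 2) → illicit
/ne/ — σ1 onset /n/, coda /∅/ ok → licit
/maf/ — violates constraint 2: syllable 1 coda /f/ has 1 consonant (> 0) → illicit
/rje/ — σ1 onset /rj/ (4→5 rises), coda /∅/ ok → licit
Licit: /zo/, /ne/, /rje/ → 3.

3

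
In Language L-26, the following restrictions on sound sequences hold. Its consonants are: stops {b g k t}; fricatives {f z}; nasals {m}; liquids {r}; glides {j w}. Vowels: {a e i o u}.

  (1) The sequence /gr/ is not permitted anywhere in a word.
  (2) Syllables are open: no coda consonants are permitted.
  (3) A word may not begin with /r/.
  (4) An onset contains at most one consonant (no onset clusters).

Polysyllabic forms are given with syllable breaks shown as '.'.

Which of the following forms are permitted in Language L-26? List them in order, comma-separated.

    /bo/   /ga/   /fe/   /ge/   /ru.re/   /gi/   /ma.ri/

/bo/, /ga/, /fe/, /ge/, /gi/, /ma.ri/

/bo/ — σ1 onset /b/, coda /∅/ ok → permitted
/ga/ — σ1 onset /g/, coda /∅/ ok → permitted
/fe/ — σ1 onset /f/, coda /∅/ ok → permitted
/ge/ — σ1 onset /g/, coda /∅/ ok → permitted
/ru.re/ — violates constraint 3: word begins with /r/ → not permitted
/gi/ — σ1 onset /g/, coda /∅/ ok → permitted
/ma.ri/ — σ1 onset /m/, coda /∅/ ok; σ2 onset /r/, coda /∅/ ok → permitted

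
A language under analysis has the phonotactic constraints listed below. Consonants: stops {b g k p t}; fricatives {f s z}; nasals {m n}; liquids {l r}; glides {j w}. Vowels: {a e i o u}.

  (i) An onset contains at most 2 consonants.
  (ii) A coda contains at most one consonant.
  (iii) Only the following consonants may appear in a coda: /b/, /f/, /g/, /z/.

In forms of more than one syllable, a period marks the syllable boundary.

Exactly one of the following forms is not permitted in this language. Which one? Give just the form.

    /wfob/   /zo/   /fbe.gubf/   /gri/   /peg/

/fbe.gubf/

/wfob/ — σ1 onset /wf/ (2C), coda /b/ ok → permitted
/zo/ — σ1 onset /z/, coda /∅/ ok → permitted
/fbe.gubf/ — violates constraint (ii): syllable 2 coda /bf/ has 2 consonants (> 1) → not permitted
/gri/ — σ1 onset /gr/ (2C), coda /∅/ ok → permitted
/peg/ — σ1 onset /p/, coda /g/ ok → permitted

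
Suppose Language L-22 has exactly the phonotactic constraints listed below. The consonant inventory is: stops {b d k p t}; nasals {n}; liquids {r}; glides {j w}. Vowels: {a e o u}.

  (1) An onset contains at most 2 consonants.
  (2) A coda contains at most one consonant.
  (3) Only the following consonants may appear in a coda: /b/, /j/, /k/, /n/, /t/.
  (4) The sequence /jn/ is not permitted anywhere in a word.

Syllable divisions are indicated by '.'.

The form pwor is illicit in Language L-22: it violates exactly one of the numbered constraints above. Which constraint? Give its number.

pwor: syllable 1 coda contains /r/, which is not a licensed coda consonant.
This is a violation of constraint 3: "Only the following consonants may appear in a coda: /b/, /j/, /k/, /n/, /t/."
The remaining constraints (1, 2, 4) are satisfied.

3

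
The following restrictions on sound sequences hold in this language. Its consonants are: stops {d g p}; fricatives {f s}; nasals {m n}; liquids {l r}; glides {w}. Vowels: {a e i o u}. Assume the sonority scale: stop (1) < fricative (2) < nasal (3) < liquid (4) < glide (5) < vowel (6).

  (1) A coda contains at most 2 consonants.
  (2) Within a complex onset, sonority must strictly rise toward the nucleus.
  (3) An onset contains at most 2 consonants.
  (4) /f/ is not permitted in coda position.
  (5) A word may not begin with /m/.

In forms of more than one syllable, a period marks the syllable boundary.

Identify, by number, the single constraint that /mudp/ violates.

5

/mudp/: word begins with /m/.
This is a violation of constraint 5: "A word may not begin with /m/."
The remaining constraints (1, 2, 3, 4) are satisfied.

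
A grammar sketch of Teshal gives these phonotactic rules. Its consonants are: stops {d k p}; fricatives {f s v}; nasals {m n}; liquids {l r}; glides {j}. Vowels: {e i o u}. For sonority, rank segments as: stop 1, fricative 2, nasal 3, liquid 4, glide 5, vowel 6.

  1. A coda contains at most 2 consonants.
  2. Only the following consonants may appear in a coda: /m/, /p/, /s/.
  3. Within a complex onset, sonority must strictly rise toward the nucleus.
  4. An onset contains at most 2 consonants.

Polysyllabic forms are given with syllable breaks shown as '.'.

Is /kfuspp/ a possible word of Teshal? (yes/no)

/kfuspp/ — violates constraint 1: syllable 1 coda /spp/ has 3 consonants (> 2) → illicit

no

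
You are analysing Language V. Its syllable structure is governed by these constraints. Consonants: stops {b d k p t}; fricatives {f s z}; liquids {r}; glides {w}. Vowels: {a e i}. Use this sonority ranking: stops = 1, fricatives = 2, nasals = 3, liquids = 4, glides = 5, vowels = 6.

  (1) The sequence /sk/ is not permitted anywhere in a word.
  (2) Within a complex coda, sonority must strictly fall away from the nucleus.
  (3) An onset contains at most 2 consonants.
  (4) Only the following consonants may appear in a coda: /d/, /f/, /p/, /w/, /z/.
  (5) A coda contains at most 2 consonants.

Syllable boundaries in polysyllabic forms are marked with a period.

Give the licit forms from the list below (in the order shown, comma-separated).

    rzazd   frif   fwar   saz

rzazd — σ1 onset /rz/ (2C), coda /zd/ (2→1 falls) ok → licit
frif — σ1 onset /fr/ (2C), coda /f/ ok → licit
fwar — violates constraint 4: syllable 1 coda contains /r/, which is not a licensed coda consonant → illicit
saz — σ1 onset /s/, coda /z/ ok → licit

rzazd, frif, saz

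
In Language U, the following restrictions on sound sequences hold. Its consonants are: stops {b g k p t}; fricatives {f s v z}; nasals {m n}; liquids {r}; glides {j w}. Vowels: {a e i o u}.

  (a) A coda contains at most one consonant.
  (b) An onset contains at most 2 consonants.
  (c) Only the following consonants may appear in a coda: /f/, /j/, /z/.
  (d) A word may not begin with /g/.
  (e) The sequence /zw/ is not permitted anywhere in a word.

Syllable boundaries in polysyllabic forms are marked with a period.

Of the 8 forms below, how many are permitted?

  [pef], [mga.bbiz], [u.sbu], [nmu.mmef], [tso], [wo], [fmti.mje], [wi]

7

[pef] — σ1 onset /p/, coda /f/ ok → permitted
[mga.bbiz] — σ1 onset /mg/ (2C), coda /∅/ ok; σ2 onset /bb/ (2C), coda /z/ ok → permitted
[u.sbu] — σ1 onset /∅/, coda /∅/ ok; σ2 onset /sb/ (2C), coda /∅/ ok → permitted
[nmu.mmef] — σ1 onset /nm/ (2C), coda /∅/ ok; σ2 onset /mm/ (2C), coda /f/ ok → permitted
[tso] — σ1 onset /ts/ (2C), coda /∅/ ok → permitted
[wo] — σ1 onset /w/, coda /∅/ ok → permitted
[fmti.mje] — violates constraint (b): syllable 1 onset /fmt/ has 3 consonants (> 2) → not permitted
[wi] — σ1 onset /w/, coda /∅/ ok → permitted
Permitted: [pef], [mga.bbiz], [u.sbu], [nmu.mmef], [tso], [wo], [wi] → 7.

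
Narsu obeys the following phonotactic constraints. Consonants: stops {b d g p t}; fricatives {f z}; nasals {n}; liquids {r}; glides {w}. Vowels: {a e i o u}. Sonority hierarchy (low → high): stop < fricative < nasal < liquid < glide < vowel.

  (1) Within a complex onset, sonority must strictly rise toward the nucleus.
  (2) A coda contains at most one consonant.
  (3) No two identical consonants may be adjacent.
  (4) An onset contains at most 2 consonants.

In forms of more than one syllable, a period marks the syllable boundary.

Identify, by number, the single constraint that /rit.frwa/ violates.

4

/rit.frwa/: syllable 2 onset /frw/ has 3 consonants (> 2).
This is a violation of constraint 4: "An onset contains at most 2 consonants."
The remaining constraints (1, 2, 3) are satisfied.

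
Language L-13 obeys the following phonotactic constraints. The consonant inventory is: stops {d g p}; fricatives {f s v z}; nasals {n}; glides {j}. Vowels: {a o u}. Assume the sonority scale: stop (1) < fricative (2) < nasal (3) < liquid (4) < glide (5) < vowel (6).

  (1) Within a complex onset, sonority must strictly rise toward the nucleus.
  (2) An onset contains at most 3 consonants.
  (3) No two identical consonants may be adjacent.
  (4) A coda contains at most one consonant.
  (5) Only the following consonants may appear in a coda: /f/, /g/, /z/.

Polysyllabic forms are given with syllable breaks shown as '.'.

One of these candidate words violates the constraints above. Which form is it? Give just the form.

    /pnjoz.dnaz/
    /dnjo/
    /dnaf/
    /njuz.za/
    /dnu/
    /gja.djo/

/pnjoz.dnaz/ — σ1 onset /pnj/ (1→3→5 rises), coda /z/ ok; σ2 onset /dn/ (1→3 rises), coda /z/ ok → permitted
/dnjo/ — σ1 onset /dnj/ (1→3→5 rises), coda /∅/ ok → permitted
/dnaf/ — σ1 onset /dn/ (1→3 rises), coda /f/ ok → permitted
/njuz.za/ — violates constraint 3: adjacent identical consonants /zz/ → not permitted
/dnu/ — σ1 onset /dn/ (1→3 rises), coda /∅/ ok → permitted
/gja.djo/ — σ1 onset /gj/ (1→5 rises), coda /∅/ ok; σ2 onset /dj/ (1→5 rises), coda /∅/ ok → permitted

/njuz.za/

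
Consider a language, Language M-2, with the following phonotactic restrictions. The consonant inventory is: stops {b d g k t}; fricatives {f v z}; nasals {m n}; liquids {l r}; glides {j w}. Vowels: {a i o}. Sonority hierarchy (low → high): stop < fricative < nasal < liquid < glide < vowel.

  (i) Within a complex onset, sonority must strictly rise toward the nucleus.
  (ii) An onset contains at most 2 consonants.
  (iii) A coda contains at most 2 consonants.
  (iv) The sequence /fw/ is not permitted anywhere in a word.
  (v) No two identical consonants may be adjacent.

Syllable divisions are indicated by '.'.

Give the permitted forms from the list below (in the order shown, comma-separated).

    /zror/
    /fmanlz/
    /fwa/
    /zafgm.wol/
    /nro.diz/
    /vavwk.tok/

/zror/ — σ1 onset /zr/ (2→4 rises), coda /r/ ok → permitted
/fmanlz/ — violates constraint (iii): syllable 1 coda /nlz/ has 3 consonants (> 2) → not permitted
/fwa/ — violates constraint (iv): contains banned sequence /fw/ → not permitted
/zafgm.wol/ — violates constraint (iii): syllable 1 coda /fgm/ has 3 consonants (> 2) → not permitted
/nro.diz/ — σ1 onset /nr/ (3→4 rises), coda /∅/ ok; σ2 onset /d/, coda /z/ ok → permitted
/vavwk.tok/ — violates constraint (iii): syllable 1 coda /vwk/ has 3 consonants (> 2) → not permitted

/zror/, /nro.diz/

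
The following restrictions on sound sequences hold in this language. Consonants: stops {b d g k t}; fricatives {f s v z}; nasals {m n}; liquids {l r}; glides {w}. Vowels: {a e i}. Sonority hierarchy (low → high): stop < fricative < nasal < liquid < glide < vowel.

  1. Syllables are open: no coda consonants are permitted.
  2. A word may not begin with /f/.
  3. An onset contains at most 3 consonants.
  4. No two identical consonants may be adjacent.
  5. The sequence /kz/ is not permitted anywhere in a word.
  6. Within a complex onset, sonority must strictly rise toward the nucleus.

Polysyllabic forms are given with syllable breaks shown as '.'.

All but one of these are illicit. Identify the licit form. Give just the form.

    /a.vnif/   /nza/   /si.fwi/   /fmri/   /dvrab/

/si.fwi/

/a.vnif/ — violates constraint 1: syllable 2 coda /f/ has 1 consonant (> 0) → illicit
/nza/ — violates constraint 6: syllable 1 onset /nz/: /n/ (nasal, 3) → /z/ (fricative, 2) does not rise → illicit
/si.fwi/ — σ1 onset /s/, coda /∅/ ok; σ2 onset /fw/ (2→5 rises), coda /∅/ ok → licit
/fmri/ — violates constraint 2: word begins with /f/ → illicit
/dvrab/ — violates constraint 1: syllable 1 coda /b/ has 1 consonant (> 0) → illicit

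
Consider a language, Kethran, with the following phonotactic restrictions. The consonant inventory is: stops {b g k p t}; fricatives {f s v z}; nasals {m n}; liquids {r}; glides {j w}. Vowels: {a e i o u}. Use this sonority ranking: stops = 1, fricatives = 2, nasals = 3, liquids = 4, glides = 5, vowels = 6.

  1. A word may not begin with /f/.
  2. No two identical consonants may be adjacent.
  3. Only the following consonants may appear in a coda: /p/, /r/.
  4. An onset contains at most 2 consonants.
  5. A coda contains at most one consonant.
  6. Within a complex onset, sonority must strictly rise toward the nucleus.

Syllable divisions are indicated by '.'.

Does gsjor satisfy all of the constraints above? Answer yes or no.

gsjor — violates constraint 4: syllable 1 onset /gsj/ has 3 consonants (> 2) → not permitted

no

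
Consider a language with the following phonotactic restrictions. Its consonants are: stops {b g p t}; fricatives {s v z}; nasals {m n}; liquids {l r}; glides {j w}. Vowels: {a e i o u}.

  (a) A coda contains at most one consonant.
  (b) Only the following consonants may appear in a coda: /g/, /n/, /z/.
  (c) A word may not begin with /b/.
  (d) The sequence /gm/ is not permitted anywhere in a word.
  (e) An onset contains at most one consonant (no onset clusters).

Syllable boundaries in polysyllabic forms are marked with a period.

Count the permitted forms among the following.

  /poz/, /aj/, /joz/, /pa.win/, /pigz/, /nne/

/poz/ — σ1 onset /p/, coda /z/ ok → permitted
/aj/ — violates constraint (b): syllable 1 coda contains /j/, which is not a licensed coda consonant → not permitted
/joz/ — σ1 onset /j/, coda /z/ ok → permitted
/pa.win/ — σ1 onset /p/, coda /∅/ ok; σ2 onset /w/, coda /n/ ok → permitted
/pigz/ — violates constraint (a): syllable 1 coda /gz/ has 2 consonants (> 1) → not permitted
/nne/ — violates constraint (e): syllable 1 onset /nn/ has 2 consonants (> 1) → not permitted
Permitted: /poz/, /joz/, /pa.win/ → 3.

3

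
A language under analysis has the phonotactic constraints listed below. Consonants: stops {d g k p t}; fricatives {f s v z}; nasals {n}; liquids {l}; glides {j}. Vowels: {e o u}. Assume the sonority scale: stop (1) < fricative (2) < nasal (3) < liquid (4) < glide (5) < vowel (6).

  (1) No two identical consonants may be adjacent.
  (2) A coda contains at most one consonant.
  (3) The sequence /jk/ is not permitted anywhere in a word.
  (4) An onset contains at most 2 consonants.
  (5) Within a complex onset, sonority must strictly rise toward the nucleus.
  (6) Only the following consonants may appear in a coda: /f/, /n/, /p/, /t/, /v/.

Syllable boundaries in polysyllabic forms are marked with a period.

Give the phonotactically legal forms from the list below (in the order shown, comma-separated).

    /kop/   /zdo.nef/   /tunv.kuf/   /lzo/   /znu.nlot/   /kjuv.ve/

/kop/ — σ1 onset /k/, coda /p/ ok → phonotactically legal
/zdo.nef/ — violates constraint 5: syllable 1 onset /zd/: /z/ (fricative, 2) → /d/ (stop, 1) does not rise → phonotactically illegal
/tunv.kuf/ — violates constraint 2: syllable 1 coda /nv/ has 2 consonants (> 1) → phonotactically illegal
/lzo/ — violates constraint 5: syllable 1 onset /lz/: /l/ (liquid, 4) → /z/ (fricative, 2) does not rise → phonotactically illegal
/znu.nlot/ — σ1 onset /zn/ (2→3 rises), coda /∅/ ok; σ2 onset /nl/ (3→4 rises), coda /t/ ok → phonotactically legal
/kjuv.ve/ — violates constraint 1: adjacent identical consonants /vv/ → phonotactically illegal

/kop/, /znu.nlot/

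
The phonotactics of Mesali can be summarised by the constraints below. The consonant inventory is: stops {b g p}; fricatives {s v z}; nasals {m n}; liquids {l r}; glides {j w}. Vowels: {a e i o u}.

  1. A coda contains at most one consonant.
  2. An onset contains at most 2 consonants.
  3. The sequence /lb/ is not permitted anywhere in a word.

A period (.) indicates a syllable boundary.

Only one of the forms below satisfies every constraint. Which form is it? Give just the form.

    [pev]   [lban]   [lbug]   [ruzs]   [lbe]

[pev] — σ1 onset /p/, coda /v/ ok → phonotactically legal
[lban] — violates constraint 3: contains banned sequence /lb/ → phonotactically illegal
[lbug] — violates constraint 3: contains banned sequence /lb/ → phonotactically illegal
[ruzs] — violates constraint 1: syllable 1 coda /zs/ has 2 consonants (> 1) → phonotactically illegal
[lbe] — violates constraint 3: contains banned sequence /lb/ → phonotactically illegal

[pev]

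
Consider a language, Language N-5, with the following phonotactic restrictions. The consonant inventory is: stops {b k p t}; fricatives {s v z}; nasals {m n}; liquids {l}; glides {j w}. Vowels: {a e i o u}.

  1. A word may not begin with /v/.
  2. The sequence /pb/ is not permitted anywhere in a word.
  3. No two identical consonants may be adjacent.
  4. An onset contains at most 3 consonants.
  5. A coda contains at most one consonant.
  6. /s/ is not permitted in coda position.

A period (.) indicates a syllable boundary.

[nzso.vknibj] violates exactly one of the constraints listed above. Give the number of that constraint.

5

[nzso.vknibj]: syllable 2 coda /bj/ has 2 consonants (> 1).
This is a violation of constraint 5: "A coda contains at most one consonant."
The remaining constraints (1, 2, 3, 4, 6) are satisfied.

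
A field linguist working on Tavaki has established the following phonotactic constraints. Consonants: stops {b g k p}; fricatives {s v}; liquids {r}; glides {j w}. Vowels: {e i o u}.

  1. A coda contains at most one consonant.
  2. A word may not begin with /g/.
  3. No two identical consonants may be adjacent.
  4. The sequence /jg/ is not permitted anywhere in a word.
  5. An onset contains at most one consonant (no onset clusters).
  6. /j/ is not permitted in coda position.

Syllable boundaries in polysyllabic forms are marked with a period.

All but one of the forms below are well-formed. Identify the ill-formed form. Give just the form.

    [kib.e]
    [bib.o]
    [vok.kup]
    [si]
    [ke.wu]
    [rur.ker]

[vok.kup]

[kib.e] — σ1 onset /k/, coda /b/ ok; σ2 onset /∅/, coda /∅/ ok → well-formed
[bib.o] — σ1 onset /b/, coda /b/ ok; σ2 onset /∅/, coda /∅/ ok → well-formed
[vok.kup] — violates constraint 3: adjacent identical consonants /kk/ → ill-formed
[si] — σ1 onset /s/, coda /∅/ ok → well-formed
[ke.wu] — σ1 onset /k/, coda /∅/ ok; σ2 onset /w/, coda /∅/ ok → well-formed
[rur.ker] — σ1 onset /r/, coda /r/ ok; σ2 onset /k/, coda /r/ ok → well-formed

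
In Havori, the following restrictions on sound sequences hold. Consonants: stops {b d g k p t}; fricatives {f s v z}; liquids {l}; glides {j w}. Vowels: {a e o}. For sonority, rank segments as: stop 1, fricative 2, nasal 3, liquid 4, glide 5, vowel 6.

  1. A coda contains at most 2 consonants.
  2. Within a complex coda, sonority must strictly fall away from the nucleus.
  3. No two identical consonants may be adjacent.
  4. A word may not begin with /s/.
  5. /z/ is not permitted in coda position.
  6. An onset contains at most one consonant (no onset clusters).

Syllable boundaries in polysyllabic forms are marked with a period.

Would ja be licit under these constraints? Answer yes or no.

ja — σ1 onset /j/, coda /∅/ ok → licit

yes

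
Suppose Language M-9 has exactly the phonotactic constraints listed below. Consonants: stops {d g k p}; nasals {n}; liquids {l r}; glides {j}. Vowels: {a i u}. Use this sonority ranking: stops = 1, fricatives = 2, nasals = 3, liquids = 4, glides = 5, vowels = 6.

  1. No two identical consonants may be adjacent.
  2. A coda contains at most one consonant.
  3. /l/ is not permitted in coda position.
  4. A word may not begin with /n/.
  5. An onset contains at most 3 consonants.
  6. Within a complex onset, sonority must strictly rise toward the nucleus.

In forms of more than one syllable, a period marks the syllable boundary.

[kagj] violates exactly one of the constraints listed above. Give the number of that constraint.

2

[kagj]: syllable 1 coda /gj/ has 2 consonants (> 1).
This is a violation of constraint 2: "A coda contains at most one consonant."
The remaining constraints (1, 3, 4, 5, 6) are satisfied.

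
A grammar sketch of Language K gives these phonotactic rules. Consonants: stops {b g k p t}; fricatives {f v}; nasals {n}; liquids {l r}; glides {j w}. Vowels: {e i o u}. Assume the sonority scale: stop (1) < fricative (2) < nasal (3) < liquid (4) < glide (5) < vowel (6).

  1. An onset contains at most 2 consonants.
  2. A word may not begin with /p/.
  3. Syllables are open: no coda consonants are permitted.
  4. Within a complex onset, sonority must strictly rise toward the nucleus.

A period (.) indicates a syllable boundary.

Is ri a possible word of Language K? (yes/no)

yes

ri — σ1 onset /r/, coda /∅/ ok → permitted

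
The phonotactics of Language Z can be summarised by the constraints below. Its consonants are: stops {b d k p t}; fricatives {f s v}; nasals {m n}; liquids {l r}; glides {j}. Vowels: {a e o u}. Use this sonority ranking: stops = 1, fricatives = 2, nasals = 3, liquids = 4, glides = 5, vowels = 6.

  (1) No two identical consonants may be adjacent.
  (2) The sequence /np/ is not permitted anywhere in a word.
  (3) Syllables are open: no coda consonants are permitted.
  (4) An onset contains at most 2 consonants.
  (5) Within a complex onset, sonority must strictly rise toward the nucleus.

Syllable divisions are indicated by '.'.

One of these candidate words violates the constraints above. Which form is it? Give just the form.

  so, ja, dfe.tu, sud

so — σ1 onset /s/, coda /∅/ ok → well-formed
ja — σ1 onset /j/, coda /∅/ ok → well-formed
dfe.tu — σ1 onset /df/ (1→2 rises), coda /∅/ ok; σ2 onset /t/, coda /∅/ ok → well-formed
sud — violates constraint 3: syllable 1 coda /d/ has 1 consonant (> 0) → ill-formed

sud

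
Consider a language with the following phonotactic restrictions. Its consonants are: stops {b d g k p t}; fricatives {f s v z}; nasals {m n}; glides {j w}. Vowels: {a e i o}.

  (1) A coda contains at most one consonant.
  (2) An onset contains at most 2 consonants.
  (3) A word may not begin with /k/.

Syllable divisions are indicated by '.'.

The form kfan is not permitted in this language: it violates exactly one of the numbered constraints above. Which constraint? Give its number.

kfan: word begins with /k/.
This is a violation of constraint 3: "A word may not begin with /k/."
The remaining constraints (1, 2) are satisfied.

3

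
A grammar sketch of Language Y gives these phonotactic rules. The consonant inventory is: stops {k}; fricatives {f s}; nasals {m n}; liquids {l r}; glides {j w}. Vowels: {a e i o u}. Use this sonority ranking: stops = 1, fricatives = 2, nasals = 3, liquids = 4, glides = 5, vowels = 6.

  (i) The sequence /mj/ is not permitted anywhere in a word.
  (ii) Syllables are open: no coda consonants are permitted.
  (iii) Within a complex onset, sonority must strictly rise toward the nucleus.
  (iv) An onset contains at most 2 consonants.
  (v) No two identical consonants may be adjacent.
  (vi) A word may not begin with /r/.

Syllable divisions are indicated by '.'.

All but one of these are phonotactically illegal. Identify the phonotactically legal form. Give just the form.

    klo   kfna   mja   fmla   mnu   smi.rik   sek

klo

klo — σ1 onset /kl/ (1→4 rises), coda /∅/ ok → phonotactically legal
kfna — violates constraint (iv): syllable 1 onset /kfn/ has 3 consonants (> 2) → phonotactically illegal
mja — violates constraint (i): contains banned sequence /mj/ → phonotactically illegal
fmla — violates constraint (iv): syllable 1 onset /fml/ has 3 consonants (> 2) → phonotactically illegal
mnu — violates constraint (iii): syllable 1 onset /mn/: /m/ (nasal, 3) → /n/ (nasal, 3) does not rise → phonotactically illegal
smi.rik — violates constraint (ii): syllable 2 coda /k/ has 1 consonant (> 0) → phonotactically illegal
sek — violates constraint (ii): syllable 1 coda /k/ has 1 consonant (> 0) → phonotactically illegal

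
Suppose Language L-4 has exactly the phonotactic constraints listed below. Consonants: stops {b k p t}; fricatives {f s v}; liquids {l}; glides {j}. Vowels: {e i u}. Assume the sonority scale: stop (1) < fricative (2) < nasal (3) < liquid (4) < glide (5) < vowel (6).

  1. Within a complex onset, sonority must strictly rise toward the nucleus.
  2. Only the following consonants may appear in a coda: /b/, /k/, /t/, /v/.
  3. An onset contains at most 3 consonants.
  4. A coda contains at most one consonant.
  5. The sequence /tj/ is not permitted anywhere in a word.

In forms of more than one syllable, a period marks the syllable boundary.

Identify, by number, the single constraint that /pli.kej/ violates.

2

/pli.kej/: syllable 2 coda contains /j/, which is not a licensed coda consonant.
This is a violation of constraint 2: "Only the following consonants may appear in a coda: /b/, /k/, /t/, /v/."
The remaining constraints (1, 3, 4, 5) are satisfied.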